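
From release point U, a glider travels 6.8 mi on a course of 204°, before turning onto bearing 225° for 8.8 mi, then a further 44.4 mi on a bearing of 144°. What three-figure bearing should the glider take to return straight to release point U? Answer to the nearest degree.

Leg 1 (204°, 6.8 mi): east 6.8 sin 204° = -2.77, north 6.8 cos 204° = -6.21
Leg 2 (225°, 8.8 mi): east 8.8 sin 225° = -6.22, north 8.8 cos 225° = -6.22
Leg 3 (144°, 44.4 mi): east 44.4 sin 144° = 26.10, north 44.4 cos 144° = -35.92
Net displacement: 17.11 east, -48.36 north. Direction back to start is (-17.11, 48.36): bearing = atan2(-17.11, 48.36) mod 360° = 340.51° ≈ 341°.

341°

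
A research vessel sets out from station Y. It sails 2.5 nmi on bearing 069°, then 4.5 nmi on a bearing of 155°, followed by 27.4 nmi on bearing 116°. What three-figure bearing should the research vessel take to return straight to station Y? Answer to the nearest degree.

Leg 1 (069°, 2.5 nmi): east 2.5 sin 69° = 2.33, north 2.5 cos 69° = 0.90
Leg 2 (155°, 4.5 nmi): east 4.5 sin 155° = 1.90, north 4.5 cos 155° = -4.08
Leg 3 (116°, 27.4 nmi): east 27.4 sin 116° = 24.63, north 27.4 cos 116° = -12.01
Net displacement: 28.86 east, -15.19 north. Direction back to start is (-28.86, 15.19): bearing = atan2(-28.86, 15.19) mod 360° = 297.76° ≈ 298°.

298°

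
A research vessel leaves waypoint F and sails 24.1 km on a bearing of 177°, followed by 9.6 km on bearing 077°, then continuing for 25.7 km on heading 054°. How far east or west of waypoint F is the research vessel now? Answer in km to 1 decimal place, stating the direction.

Leg 1 (177°, 24.1 km): east 24.1 sin 177° = 1.26, north 24.1 cos 177° = -24.07
Leg 2 (077°, 9.6 km): east 9.6 sin 77° = 9.35, north 9.6 cos 77° = 2.16
Leg 3 (054°, 25.7 km): east 25.7 sin 54° = 20.79, north 25.7 cos 54° = 15.11
Net east component: 31.41 km.

31.4 km east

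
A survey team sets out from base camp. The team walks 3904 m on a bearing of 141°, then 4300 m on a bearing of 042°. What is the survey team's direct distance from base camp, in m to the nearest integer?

5337 m

Leg 1 (141°, 3904 m): east 3904 sin 141° = 2456.87, north 3904 cos 141° = -3033.98
Leg 2 (042°, 4300 m): east 4300 sin 42° = 2877.26, north 4300 cos 42° = 3195.52
Net: 5334.13 east, 161.54 north. Distance = √((5334.13)² + (161.54)²) = 5336.574 m.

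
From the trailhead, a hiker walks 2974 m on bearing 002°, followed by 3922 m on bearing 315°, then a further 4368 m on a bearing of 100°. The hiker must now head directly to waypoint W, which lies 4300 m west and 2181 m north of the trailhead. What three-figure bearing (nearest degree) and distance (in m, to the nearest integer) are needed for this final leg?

Leg 1 (002°, 2974 m): east 2974 sin 2° = 103.79, north 2974 cos 2° = 2972.19
Leg 2 (315°, 3922 m): east 3922 sin 315° = -2773.27, north 3922 cos 315° = 2773.27
Leg 3 (100°, 4368 m): east 4368 sin 100° = 4301.64, north 4368 cos 100° = -758.50
Current position: (1632.16, 4986.97). Target: (-4300, 2181). Remaining: Δeast = -5932.16, Δnorth = -2805.97.
Bearing = atan2(-5932.16, -2805.97) mod 360° = 244.69°; distance = √((-5932.16)² + (-2805.97)²) = 6562.313 m.

245°, 6562 m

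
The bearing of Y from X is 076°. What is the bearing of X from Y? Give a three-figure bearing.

Back-bearing = 076° + 180° = 256°.

256°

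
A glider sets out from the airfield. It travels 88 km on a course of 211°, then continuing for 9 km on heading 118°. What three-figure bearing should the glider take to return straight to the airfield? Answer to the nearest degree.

Leg 1 (211°, 88 km): east 88 sin 211° = -45.32, north 88 cos 211° = -75.43
Leg 2 (118°, 9 km): east 9 sin 118° = 7.95, north 9 cos 118° = -4.23
Net displacement: -37.38 east, -79.66 north. Direction back to start is (37.38, 79.66): bearing = atan2(37.38, 79.66) mod 360° = 25.14° ≈ 025°.

025°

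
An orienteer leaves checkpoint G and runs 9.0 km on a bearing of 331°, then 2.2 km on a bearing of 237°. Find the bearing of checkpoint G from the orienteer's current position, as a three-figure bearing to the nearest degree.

137°

Leg 1 (331°, 9.0 km): east 9.0 sin 331° = -4.36, north 9.0 cos 331° = 7.87
Leg 2 (237°, 2.2 km): east 2.2 sin 237° = -1.85, north 2.2 cos 237° = -1.20
Net displacement: -6.21 east, 6.67 north. Direction back to start is (6.21, -6.67): bearing = atan2(6.21, -6.67) mod 360° = 137.07° ≈ 137°.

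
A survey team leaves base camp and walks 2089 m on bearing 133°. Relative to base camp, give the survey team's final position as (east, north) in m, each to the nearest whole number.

Leg 1 (133°, 2089 m): east 2089 sin 133° = 1527.80, north 2089 cos 133° = -1424.69
Summing: 1527.80 m east, -1424.69 m north → (1528, -1425).

(1528, -1425)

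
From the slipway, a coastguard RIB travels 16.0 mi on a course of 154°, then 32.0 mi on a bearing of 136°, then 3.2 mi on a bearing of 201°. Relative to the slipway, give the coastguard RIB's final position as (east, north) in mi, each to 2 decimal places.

(28.10, -40.39)

Leg 1 (154°, 16.0 mi): east 16.0 sin 154° = 7.01, north 16.0 cos 154° = -14.38
Leg 2 (136°, 32.0 mi): east 32.0 sin 136° = 22.23, north 32.0 cos 136° = -23.02
Leg 3 (201°, 3.2 mi): east 3.2 sin 201° = -1.15, north 3.2 cos 201° = -2.99
Summing: 28.10 mi east, -40.39 mi north → (28.10, -40.39).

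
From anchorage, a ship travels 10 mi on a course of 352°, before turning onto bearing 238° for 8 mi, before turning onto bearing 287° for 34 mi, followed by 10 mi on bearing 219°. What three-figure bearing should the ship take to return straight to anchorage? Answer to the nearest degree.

099°

Leg 1 (352°, 10 mi): east 10 sin 352° = -1.39, north 10 cos 352° = 9.90
Leg 2 (238°, 8 mi): east 8 sin 238° = -6.78, north 8 cos 238° = -4.24
Leg 3 (287°, 34 mi): east 34 sin 287° = -32.51, north 34 cos 287° = 9.94
Leg 4 (219°, 10 mi): east 10 sin 219° = -6.29, north 10 cos 219° = -7.77
Net displacement: -46.98 east, 7.83 north. Direction back to start is (46.98, -7.83): bearing = atan2(46.98, -7.83) mod 360° = 99.46° ≈ 099°.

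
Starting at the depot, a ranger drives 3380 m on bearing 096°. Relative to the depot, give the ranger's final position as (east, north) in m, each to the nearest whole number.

(3361, -353)

Leg 1 (096°, 3380 m): east 3380 sin 96° = 3361.48, north 3380 cos 96° = -353.31
Summing: 3361.48 m east, -353.31 m north → (3361, -353).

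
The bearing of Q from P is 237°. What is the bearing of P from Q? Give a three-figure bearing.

057°

Back-bearing = 237° − 180° = 057°.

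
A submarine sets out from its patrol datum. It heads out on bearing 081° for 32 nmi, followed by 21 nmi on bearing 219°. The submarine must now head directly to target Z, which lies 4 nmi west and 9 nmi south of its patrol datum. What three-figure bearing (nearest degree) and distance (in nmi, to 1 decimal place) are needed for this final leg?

Leg 1 (081°, 32 nmi): east 32 sin 81° = 31.61, north 32 cos 81° = 5.01
Leg 2 (219°, 21 nmi): east 21 sin 219° = -13.22, north 21 cos 219° = -16.32
Current position: (18.39, -11.31). Target: (-4, -9). Remaining: Δeast = -22.39, Δnorth = 2.31.
Bearing = atan2(-22.39, 2.31) mod 360° = 275.90°; distance = √((-22.39)² + (2.31)²) = 22.510 nmi.

276°, 22.5 nmi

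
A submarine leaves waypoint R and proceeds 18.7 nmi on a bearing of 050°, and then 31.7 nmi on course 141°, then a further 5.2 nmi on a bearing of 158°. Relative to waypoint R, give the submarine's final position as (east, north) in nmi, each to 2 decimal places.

Leg 1 (050°, 18.7 nmi): east 18.7 sin 50° = 14.33, north 18.7 cos 50° = 12.02
Leg 2 (141°, 31.7 nmi): east 31.7 sin 141° = 19.95, north 31.7 cos 141° = -24.64
Leg 3 (158°, 5.2 nmi): east 5.2 sin 158° = 1.95, north 5.2 cos 158° = -4.82
Summing: 36.22 nmi east, -17.44 nmi north → (36.22, -17.44).

(36.22, -17.44)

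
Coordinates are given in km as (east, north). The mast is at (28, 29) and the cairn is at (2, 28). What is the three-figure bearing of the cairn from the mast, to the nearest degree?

Δeast = 2 − 28 = -26.00; Δnorth = 28 − 29 = -1.00.
Bearing = atan2(Δeast, Δnorth) mod 360° = 267.80° ≈ 268°.

268°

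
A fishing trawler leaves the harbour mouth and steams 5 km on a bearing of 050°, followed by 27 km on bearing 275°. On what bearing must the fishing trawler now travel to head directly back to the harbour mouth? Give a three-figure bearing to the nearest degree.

Leg 1 (050°, 5 km): east 5 sin 50° = 3.83, north 5 cos 50° = 3.21
Leg 2 (275°, 27 km): east 27 sin 275° = -26.90, north 27 cos 275° = 2.35
Net displacement: -23.07 east, 5.57 north. Direction back to start is (23.07, -5.57): bearing = atan2(23.07, -5.57) mod 360° = 103.57° ≈ 104°.

104°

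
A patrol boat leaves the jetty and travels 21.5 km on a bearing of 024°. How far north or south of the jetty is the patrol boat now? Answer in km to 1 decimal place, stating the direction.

Leg 1 (024°, 21.5 km): east 21.5 sin 24° = 8.74, north 21.5 cos 24° = 19.64
Net north component: 19.64 km.

19.6 km north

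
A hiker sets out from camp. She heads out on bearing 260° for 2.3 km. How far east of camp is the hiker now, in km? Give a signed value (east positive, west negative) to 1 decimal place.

-2.3 km

Leg 1 (260°, 2.3 km): east 2.3 sin 260° = -2.27, north 2.3 cos 260° = -0.40
Net east component: -2.27 km.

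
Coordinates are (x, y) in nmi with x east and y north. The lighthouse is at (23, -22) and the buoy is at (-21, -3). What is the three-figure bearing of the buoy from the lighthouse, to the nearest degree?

293°

Δeast = -21 − 23 = -44.00; Δnorth = -3 − -22 = 19.00.
Bearing = atan2(Δeast, Δnorth) mod 360° = 293.36° ≈ 293°.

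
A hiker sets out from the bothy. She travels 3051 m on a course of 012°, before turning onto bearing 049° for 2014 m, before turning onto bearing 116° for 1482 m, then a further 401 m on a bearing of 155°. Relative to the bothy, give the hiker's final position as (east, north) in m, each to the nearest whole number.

Leg 1 (012°, 3051 m): east 3051 sin 12° = 634.34, north 3051 cos 12° = 2984.33
Leg 2 (049°, 2014 m): east 2014 sin 49° = 1519.99, north 2014 cos 49° = 1321.30
Leg 3 (116°, 1482 m): east 1482 sin 116° = 1332.01, north 1482 cos 116° = -649.67
Leg 4 (155°, 401 m): east 401 sin 155° = 169.47, north 401 cos 155° = -363.43
Summing: 3655.81 m east, 3292.54 m north → (3656, 3293).

(3656, 3293)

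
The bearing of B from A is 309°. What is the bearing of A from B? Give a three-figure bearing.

129°

Back-bearing = 309° − 180° = 129°.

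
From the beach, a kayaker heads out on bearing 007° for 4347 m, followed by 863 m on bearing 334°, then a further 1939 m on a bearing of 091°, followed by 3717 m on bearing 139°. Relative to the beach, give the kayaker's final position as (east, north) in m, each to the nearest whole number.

Leg 1 (007°, 4347 m): east 4347 sin 7° = 529.77, north 4347 cos 7° = 4314.60
Leg 2 (334°, 863 m): east 863 sin 334° = -378.31, north 863 cos 334° = 775.66
Leg 3 (091°, 1939 m): east 1939 sin 91° = 1938.70, north 1939 cos 91° = -33.84
Leg 4 (139°, 3717 m): east 3717 sin 139° = 2438.57, north 3717 cos 139° = -2805.26
Summing: 4528.73 m east, 2251.16 m north → (4529, 2251).

(4529, 2251)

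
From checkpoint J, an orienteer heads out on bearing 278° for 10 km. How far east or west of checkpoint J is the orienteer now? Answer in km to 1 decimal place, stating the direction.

9.9 km west

Leg 1 (278°, 10 km): east 10 sin 278° = -9.90, north 10 cos 278° = 1.39
Net east component: -9.90 km.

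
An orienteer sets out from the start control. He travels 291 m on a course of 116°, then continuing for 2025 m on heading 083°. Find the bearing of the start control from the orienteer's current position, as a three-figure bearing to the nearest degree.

Leg 1 (116°, 291 m): east 291 sin 116° = 261.55, north 291 cos 116° = -127.57
Leg 2 (083°, 2025 m): east 2025 sin 83° = 2009.91, north 2025 cos 83° = 246.79
Net displacement: 2271.46 east, 119.22 north. Direction back to start is (-2271.46, -119.22): bearing = atan2(-2271.46, -119.22) mod 360° = 267.00° ≈ 267°.

267°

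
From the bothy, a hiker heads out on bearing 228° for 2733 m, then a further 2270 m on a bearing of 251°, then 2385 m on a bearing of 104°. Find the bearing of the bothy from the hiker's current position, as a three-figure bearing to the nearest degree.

Leg 1 (228°, 2733 m): east 2733 sin 228° = -2031.01, north 2733 cos 228° = -1828.73
Leg 2 (251°, 2270 m): east 2270 sin 251° = -2146.33, north 2270 cos 251° = -739.04
Leg 3 (104°, 2385 m): east 2385 sin 104° = 2314.16, north 2385 cos 104° = -576.98
Net displacement: -1863.19 east, -3144.76 north. Direction back to start is (1863.19, 3144.76): bearing = atan2(1863.19, 3144.76) mod 360° = 30.65° ≈ 031°.

031°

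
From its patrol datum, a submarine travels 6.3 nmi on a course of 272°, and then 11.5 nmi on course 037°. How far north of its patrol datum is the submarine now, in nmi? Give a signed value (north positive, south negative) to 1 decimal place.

Leg 1 (272°, 6.3 nmi): east 6.3 sin 272° = -6.30, north 6.3 cos 272° = 0.22
Leg 2 (037°, 11.5 nmi): east 11.5 sin 37° = 6.92, north 11.5 cos 37° = 9.18
Net north component: 9.40 nmi.

9.4 nmi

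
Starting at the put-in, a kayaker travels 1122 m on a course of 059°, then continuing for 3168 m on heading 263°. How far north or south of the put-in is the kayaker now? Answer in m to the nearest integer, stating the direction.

Leg 1 (059°, 1122 m): east 1122 sin 59° = 961.74, north 1122 cos 59° = 577.87
Leg 2 (263°, 3168 m): east 3168 sin 263° = -3144.39, north 3168 cos 263° = -386.08
Net north component: 191.79 m.

192 m north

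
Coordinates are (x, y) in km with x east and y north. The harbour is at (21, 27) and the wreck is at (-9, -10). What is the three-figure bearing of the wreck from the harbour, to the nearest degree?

219°

Δeast = -9 − 21 = -30.00; Δnorth = -10 − 27 = -37.00.
Bearing = atan2(Δeast, Δnorth) mod 360° = 219.04° ≈ 219°.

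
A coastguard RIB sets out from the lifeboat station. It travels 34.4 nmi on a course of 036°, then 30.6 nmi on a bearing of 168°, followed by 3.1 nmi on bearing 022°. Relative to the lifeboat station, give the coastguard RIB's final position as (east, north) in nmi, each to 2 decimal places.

Leg 1 (036°, 34.4 nmi): east 34.4 sin 36° = 20.22, north 34.4 cos 36° = 27.83
Leg 2 (168°, 30.6 nmi): east 30.6 sin 168° = 6.36, north 30.6 cos 168° = -29.93
Leg 3 (022°, 3.1 nmi): east 3.1 sin 22° = 1.16, north 3.1 cos 22° = 2.87
Summing: 27.74 nmi east, 0.77 nmi north → (27.74, 0.77).

(27.74, 0.77)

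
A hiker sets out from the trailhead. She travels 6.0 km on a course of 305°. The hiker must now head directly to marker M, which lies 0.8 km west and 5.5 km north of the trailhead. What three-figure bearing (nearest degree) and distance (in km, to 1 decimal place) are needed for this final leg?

063°, 4.6 km

Leg 1 (305°, 6.0 km): east 6.0 sin 305° = -4.91, north 6.0 cos 305° = 3.44
Current position: (-4.91, 3.44). Target: (-0.8, 5.5). Remaining: Δeast = 4.11, Δnorth = 2.06.
Bearing = atan2(4.11, 2.06) mod 360° = 63.42°; distance = √((4.11)² + (2.06)²) = 4.601 km.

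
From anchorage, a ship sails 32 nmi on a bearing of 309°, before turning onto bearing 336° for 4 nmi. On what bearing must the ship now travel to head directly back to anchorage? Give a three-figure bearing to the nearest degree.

132°

Leg 1 (309°, 32 nmi): east 32 sin 309° = -24.87, north 32 cos 309° = 20.14
Leg 2 (336°, 4 nmi): east 4 sin 336° = -1.63, north 4 cos 336° = 3.65
Net displacement: -26.50 east, 23.79 north. Direction back to start is (26.50, -23.79): bearing = atan2(26.50, -23.79) mod 360° = 131.92° ≈ 132°.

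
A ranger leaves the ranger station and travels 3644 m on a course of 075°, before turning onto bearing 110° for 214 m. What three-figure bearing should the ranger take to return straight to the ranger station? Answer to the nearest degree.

Leg 1 (075°, 3644 m): east 3644 sin 75° = 3519.83, north 3644 cos 75° = 943.14
Leg 2 (110°, 214 m): east 214 sin 110° = 201.09, north 214 cos 110° = -73.19
Net displacement: 3720.93 east, 869.94 north. Direction back to start is (-3720.93, -869.94): bearing = atan2(-3720.93, -869.94) mod 360° = 256.84° ≈ 257°.

257°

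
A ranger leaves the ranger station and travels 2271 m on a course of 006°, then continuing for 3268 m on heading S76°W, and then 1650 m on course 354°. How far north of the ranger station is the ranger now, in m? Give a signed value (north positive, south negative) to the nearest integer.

3109 m

Leg 1 (006°, 2271 m): east 2271 sin 6° = 237.38, north 2271 cos 6° = 2258.56
Leg 2 (S76°W, 3268 m): east 3268 sin 256° = -3170.93, north 3268 cos 256° = -790.60
Leg 3 (354°, 1650 m): east 1650 sin 354° = -172.47, north 1650 cos 354° = 1640.96
Net north component: 3108.92 m.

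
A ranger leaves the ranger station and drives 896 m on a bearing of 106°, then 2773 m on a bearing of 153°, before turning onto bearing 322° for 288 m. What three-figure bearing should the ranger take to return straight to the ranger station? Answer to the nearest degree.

Leg 1 (106°, 896 m): east 896 sin 106° = 861.29, north 896 cos 106° = -246.97
Leg 2 (153°, 2773 m): east 2773 sin 153° = 1258.92, north 2773 cos 153° = -2470.76
Leg 3 (322°, 288 m): east 288 sin 322° = -177.31, north 288 cos 322° = 226.95
Net displacement: 1942.90 east, -2490.79 north. Direction back to start is (-1942.90, 2490.79): bearing = atan2(-1942.90, 2490.79) mod 360° = 322.04° ≈ 322°.

322°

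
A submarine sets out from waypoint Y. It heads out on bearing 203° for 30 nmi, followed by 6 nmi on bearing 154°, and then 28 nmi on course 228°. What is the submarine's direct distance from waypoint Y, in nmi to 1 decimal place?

Leg 1 (203°, 30 nmi): east 30 sin 203° = -11.72, north 30 cos 203° = -27.62
Leg 2 (154°, 6 nmi): east 6 sin 154° = 2.63, north 6 cos 154° = -5.39
Leg 3 (228°, 28 nmi): east 28 sin 228° = -20.81, north 28 cos 228° = -18.74
Net: -29.90 east, -51.74 north. Distance = √((-29.90)² + (-51.74)²) = 59.761 nmi.

59.8 nmi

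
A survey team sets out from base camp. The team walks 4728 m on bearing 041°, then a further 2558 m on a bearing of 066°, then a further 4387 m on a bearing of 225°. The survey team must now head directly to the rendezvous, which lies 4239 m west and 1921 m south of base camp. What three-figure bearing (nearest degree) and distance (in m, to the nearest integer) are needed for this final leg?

242°, 7415 m

Leg 1 (041°, 4728 m): east 4728 sin 41° = 3101.85, north 4728 cos 41° = 3568.27
Leg 2 (066°, 2558 m): east 2558 sin 66° = 2336.85, north 2558 cos 66° = 1040.43
Leg 3 (225°, 4387 m): east 4387 sin 225° = -3102.08, north 4387 cos 225° = -3102.08
Current position: (2336.62, 1506.62). Target: (-4239, -1921). Remaining: Δeast = -6575.62, Δnorth = -3427.62.
Bearing = atan2(-6575.62, -3427.62) mod 360° = 242.47°; distance = √((-6575.62)² + (-3427.62)²) = 7415.346 m.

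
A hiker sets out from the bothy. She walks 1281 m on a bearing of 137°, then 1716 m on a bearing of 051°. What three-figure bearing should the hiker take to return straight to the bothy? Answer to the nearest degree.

Leg 1 (137°, 1281 m): east 1281 sin 137° = 873.64, north 1281 cos 137° = -936.86
Leg 2 (051°, 1716 m): east 1716 sin 51° = 1333.58, north 1716 cos 51° = 1079.91
Net displacement: 2207.22 east, 143.05 north. Direction back to start is (-2207.22, -143.05): bearing = atan2(-2207.22, -143.05) mod 360° = 266.29° ≈ 266°.

266°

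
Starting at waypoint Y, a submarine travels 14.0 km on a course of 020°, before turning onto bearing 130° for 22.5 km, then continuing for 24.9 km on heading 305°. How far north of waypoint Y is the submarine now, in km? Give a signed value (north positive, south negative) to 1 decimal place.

Leg 1 (020°, 14.0 km): east 14.0 sin 20° = 4.79, north 14.0 cos 20° = 13.16
Leg 2 (130°, 22.5 km): east 22.5 sin 130° = 17.24, north 22.5 cos 130° = -14.46
Leg 3 (305°, 24.9 km): east 24.9 sin 305° = -20.40, north 24.9 cos 305° = 14.28
Net north component: 12.98 km.

13.0 km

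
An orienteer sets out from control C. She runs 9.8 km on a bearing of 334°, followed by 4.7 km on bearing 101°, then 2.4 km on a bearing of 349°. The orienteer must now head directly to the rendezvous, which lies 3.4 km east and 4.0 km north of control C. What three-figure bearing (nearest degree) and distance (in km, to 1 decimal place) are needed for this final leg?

151°, 7.2 km

Leg 1 (334°, 9.8 km): east 9.8 sin 334° = -4.30, north 9.8 cos 334° = 8.81
Leg 2 (101°, 4.7 km): east 4.7 sin 101° = 4.61, north 4.7 cos 101° = -0.90
Leg 3 (349°, 2.4 km): east 2.4 sin 349° = -0.46, north 2.4 cos 349° = 2.36
Current position: (-0.14, 10.27). Target: (3.4, 4.0). Remaining: Δeast = 3.54, Δnorth = -6.27.
Bearing = atan2(3.54, -6.27) mod 360° = 150.54°; distance = √((3.54)² + (-6.27)²) = 7.198 km.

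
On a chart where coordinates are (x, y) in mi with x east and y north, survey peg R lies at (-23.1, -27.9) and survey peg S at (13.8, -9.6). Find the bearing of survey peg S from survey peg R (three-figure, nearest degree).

064°

Δeast = 13.8 − -23.1 = 36.90; Δnorth = -9.6 − -27.9 = 18.30.
Bearing = atan2(Δeast, Δnorth) mod 360° = 63.62° ≈ 064°.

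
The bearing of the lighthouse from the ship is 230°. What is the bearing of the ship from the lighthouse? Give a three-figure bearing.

050°

Back-bearing = 230° − 180° = 050°.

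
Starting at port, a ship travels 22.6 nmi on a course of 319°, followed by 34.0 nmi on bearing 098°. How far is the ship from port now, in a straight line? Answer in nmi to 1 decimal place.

Leg 1 (319°, 22.6 nmi): east 22.6 sin 319° = -14.83, north 22.6 cos 319° = 17.06
Leg 2 (098°, 34.0 nmi): east 34.0 sin 98° = 33.67, north 34.0 cos 98° = -4.73
Net: 18.84 east, 12.32 north. Distance = √((18.84)² + (12.32)²) = 22.515 nmi.

22.5 nmi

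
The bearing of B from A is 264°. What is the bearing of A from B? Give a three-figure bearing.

084°

Back-bearing = 264° − 180° = 084°.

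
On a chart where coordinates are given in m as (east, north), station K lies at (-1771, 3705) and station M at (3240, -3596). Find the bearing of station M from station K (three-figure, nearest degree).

Δeast = 3240 − -1771 = 5011.00; Δnorth = -3596 − 3705 = -7301.00.
Bearing = atan2(Δeast, Δnorth) mod 360° = 145.54° ≈ 146°.

146°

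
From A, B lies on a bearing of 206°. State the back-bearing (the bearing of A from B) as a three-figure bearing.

Back-bearing = 206° − 180° = 026°.

026°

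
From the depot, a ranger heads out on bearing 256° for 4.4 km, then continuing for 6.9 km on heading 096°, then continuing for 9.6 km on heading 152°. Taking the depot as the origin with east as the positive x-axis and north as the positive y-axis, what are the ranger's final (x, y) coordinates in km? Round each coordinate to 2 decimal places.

(7.10, -10.26)

Leg 1 (256°, 4.4 km): east 4.4 sin 256° = -4.27, north 4.4 cos 256° = -1.06
Leg 2 (096°, 6.9 km): east 6.9 sin 96° = 6.86, north 6.9 cos 96° = -0.72
Leg 3 (152°, 9.6 km): east 9.6 sin 152° = 4.51, north 9.6 cos 152° = -8.48
Summing: 7.10 km east, -10.26 km north → (7.10, -10.26).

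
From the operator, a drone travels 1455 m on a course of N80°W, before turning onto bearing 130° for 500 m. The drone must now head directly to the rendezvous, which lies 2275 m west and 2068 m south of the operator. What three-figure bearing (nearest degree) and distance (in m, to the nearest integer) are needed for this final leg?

211°, 2345 m

Leg 1 (N80°W, 1455 m): east 1455 sin 280° = -1432.90, north 1455 cos 280° = 252.66
Leg 2 (130°, 500 m): east 500 sin 130° = 383.02, north 500 cos 130° = -321.39
Current position: (-1049.87, -68.74). Target: (-2275, -2068). Remaining: Δeast = -1225.13, Δnorth = -1999.26.
Bearing = atan2(-1225.13, -1999.26) mod 360° = 211.50°; distance = √((-1225.13)² + (-1999.26)²) = 2344.780 m.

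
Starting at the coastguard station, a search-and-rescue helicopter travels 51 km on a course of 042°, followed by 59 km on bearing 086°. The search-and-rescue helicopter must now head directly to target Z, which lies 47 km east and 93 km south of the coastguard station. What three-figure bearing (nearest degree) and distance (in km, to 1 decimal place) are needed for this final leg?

199°, 142.6 km

Leg 1 (042°, 51 km): east 51 sin 42° = 34.13, north 51 cos 42° = 37.90
Leg 2 (086°, 59 km): east 59 sin 86° = 58.86, north 59 cos 86° = 4.12
Current position: (92.98, 42.02). Target: (47, -93). Remaining: Δeast = -45.98, Δnorth = -135.02.
Bearing = atan2(-45.98, -135.02) mod 360° = 198.81°; distance = √((-45.98)² + (-135.02)²) = 142.631 km.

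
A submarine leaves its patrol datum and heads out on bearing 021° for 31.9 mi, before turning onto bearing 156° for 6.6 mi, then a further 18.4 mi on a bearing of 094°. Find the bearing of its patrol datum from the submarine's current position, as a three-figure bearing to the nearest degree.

235°

Leg 1 (021°, 31.9 mi): east 31.9 sin 21° = 11.43, north 31.9 cos 21° = 29.78
Leg 2 (156°, 6.6 mi): east 6.6 sin 156° = 2.68, north 6.6 cos 156° = -6.03
Leg 3 (094°, 18.4 mi): east 18.4 sin 94° = 18.36, north 18.4 cos 94° = -1.28
Net displacement: 32.47 east, 22.47 north. Direction back to start is (-32.47, -22.47): bearing = atan2(-32.47, -22.47) mod 360° = 235.32° ≈ 235°.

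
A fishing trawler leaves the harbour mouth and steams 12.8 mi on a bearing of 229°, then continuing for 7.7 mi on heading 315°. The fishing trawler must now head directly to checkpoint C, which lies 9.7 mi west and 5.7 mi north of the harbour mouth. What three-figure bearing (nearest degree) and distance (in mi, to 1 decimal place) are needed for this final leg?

Leg 1 (229°, 12.8 mi): east 12.8 sin 229° = -9.66, north 12.8 cos 229° = -8.40
Leg 2 (315°, 7.7 mi): east 7.7 sin 315° = -5.44, north 7.7 cos 315° = 5.44
Current position: (-15.11, -2.95). Target: (-9.7, 5.7). Remaining: Δeast = 5.41, Δnorth = 8.65.
Bearing = atan2(5.41, 8.65) mod 360° = 31.99°; distance = √((5.41)² + (8.65)²) = 10.202 mi.

032°, 10.2 mi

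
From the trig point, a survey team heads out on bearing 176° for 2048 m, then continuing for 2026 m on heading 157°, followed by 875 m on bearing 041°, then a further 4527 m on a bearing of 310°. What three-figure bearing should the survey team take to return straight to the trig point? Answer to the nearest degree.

Leg 1 (176°, 2048 m): east 2048 sin 176° = 142.86, north 2048 cos 176° = -2043.01
Leg 2 (157°, 2026 m): east 2026 sin 157° = 791.62, north 2026 cos 157° = -1864.94
Leg 3 (041°, 875 m): east 875 sin 41° = 574.05, north 875 cos 41° = 660.37
Leg 4 (310°, 4527 m): east 4527 sin 310° = -3467.88, north 4527 cos 310° = 2909.90
Net displacement: -1959.35 east, -337.68 north. Direction back to start is (1959.35, 337.68): bearing = atan2(1959.35, 337.68) mod 360° = 80.22° ≈ 080°.

080°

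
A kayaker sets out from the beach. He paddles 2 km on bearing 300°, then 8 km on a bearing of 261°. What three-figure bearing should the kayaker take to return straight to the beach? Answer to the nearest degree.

089°

Leg 1 (300°, 2 km): east 2 sin 300° = -1.73, north 2 cos 300° = 1.00
Leg 2 (261°, 8 km): east 8 sin 261° = -7.90, north 8 cos 261° = -1.25
Net displacement: -9.63 east, -0.25 north. Direction back to start is (9.63, 0.25): bearing = atan2(9.63, 0.25) mod 360° = 88.50° ≈ 089°.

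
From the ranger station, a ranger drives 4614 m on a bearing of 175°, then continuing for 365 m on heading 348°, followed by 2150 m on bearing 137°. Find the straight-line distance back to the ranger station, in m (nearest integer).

6082 m

Leg 1 (175°, 4614 m): east 4614 sin 175° = 402.14, north 4614 cos 175° = -4596.44
Leg 2 (348°, 365 m): east 365 sin 348° = -75.89, north 365 cos 348° = 357.02
Leg 3 (137°, 2150 m): east 2150 sin 137° = 1466.30, north 2150 cos 137° = -1572.41
Net: 1792.55 east, -5811.83 north. Distance = √((1792.55)² + (-5811.83)²) = 6081.988 m.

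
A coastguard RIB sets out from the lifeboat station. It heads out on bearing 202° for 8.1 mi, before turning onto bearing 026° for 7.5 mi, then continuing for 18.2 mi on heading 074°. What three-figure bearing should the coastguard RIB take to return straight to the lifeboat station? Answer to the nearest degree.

Leg 1 (202°, 8.1 mi): east 8.1 sin 202° = -3.03, north 8.1 cos 202° = -7.51
Leg 2 (026°, 7.5 mi): east 7.5 sin 26° = 3.29, north 7.5 cos 26° = 6.74
Leg 3 (074°, 18.2 mi): east 18.2 sin 74° = 17.49, north 18.2 cos 74° = 5.02
Net displacement: 17.75 east, 4.25 north. Direction back to start is (-17.75, -4.25): bearing = atan2(-17.75, -4.25) mod 360° = 256.54° ≈ 257°.

257°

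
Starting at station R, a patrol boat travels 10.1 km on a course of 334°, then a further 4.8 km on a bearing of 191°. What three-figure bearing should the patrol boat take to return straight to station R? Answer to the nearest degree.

129°

Leg 1 (334°, 10.1 km): east 10.1 sin 334° = -4.43, north 10.1 cos 334° = 9.08
Leg 2 (191°, 4.8 km): east 4.8 sin 191° = -0.92, north 4.8 cos 191° = -4.71
Net displacement: -5.34 east, 4.37 north. Direction back to start is (5.34, -4.37): bearing = atan2(5.34, -4.37) mod 360° = 129.25° ≈ 129°.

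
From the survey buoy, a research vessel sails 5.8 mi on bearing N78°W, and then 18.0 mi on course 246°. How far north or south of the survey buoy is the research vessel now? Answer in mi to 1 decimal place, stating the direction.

Leg 1 (N78°W, 5.8 mi): east 5.8 sin 282° = -5.67, north 5.8 cos 282° = 1.21
Leg 2 (246°, 18.0 mi): east 18.0 sin 246° = -16.44, north 18.0 cos 246° = -7.32
Net north component: -6.12 mi.

6.1 mi south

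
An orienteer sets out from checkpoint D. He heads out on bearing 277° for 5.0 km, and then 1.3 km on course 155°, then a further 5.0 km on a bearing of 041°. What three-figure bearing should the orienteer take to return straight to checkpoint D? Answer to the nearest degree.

Leg 1 (277°, 5.0 km): east 5.0 sin 277° = -4.96, north 5.0 cos 277° = 0.61
Leg 2 (155°, 1.3 km): east 1.3 sin 155° = 0.55, north 1.3 cos 155° = -1.18
Leg 3 (041°, 5.0 km): east 5.0 sin 41° = 3.28, north 5.0 cos 41° = 3.77
Net displacement: -1.13 east, 3.20 north. Direction back to start is (1.13, -3.20): bearing = atan2(1.13, -3.20) mod 360° = 160.53° ≈ 161°.

161°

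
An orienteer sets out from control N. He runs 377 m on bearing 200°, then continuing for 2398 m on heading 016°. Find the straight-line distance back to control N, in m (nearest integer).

Leg 1 (200°, 377 m): east 377 sin 200° = -128.94, north 377 cos 200° = -354.26
Leg 2 (016°, 2398 m): east 2398 sin 16° = 660.98, north 2398 cos 16° = 2305.11
Net: 532.04 east, 1950.84 north. Distance = √((532.04)² + (1950.84)²) = 2022.089 m.

2022 m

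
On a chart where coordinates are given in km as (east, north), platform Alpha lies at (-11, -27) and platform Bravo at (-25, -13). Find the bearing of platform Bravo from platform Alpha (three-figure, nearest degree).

Δeast = -25 − -11 = -14.00; Δnorth = -13 − -27 = 14.00.
Bearing = atan2(Δeast, Δnorth) mod 360° = 315.00° ≈ 315°.

315°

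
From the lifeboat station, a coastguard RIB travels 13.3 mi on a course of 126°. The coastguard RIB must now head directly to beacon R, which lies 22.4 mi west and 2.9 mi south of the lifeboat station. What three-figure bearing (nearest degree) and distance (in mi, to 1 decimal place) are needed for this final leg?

Leg 1 (126°, 13.3 mi): east 13.3 sin 126° = 10.76, north 13.3 cos 126° = -7.82
Current position: (10.76, -7.82). Target: (-22.4, -2.9). Remaining: Δeast = -33.16, Δnorth = 4.92.
Bearing = atan2(-33.16, 4.92) mod 360° = 278.44°; distance = √((-33.16)² + (4.92)²) = 33.523 mi.

278°, 33.5 mi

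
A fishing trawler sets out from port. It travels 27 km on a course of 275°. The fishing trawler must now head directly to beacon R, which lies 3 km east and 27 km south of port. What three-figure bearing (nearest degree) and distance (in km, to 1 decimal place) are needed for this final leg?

134°, 41.9 km

Leg 1 (275°, 27 km): east 27 sin 275° = -26.90, north 27 cos 275° = 2.35
Current position: (-26.90, 2.35). Target: (3, -27). Remaining: Δeast = 29.90, Δnorth = -29.35.
Bearing = atan2(29.90, -29.35) mod 360° = 134.47°; distance = √((29.90)² + (-29.35)²) = 41.898 km.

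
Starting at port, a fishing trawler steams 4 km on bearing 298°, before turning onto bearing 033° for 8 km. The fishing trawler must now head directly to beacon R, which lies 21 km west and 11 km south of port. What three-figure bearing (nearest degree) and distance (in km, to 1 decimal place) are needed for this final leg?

228°, 29.3 km

Leg 1 (298°, 4 km): east 4 sin 298° = -3.53, north 4 cos 298° = 1.88
Leg 2 (033°, 8 km): east 8 sin 33° = 4.36, north 8 cos 33° = 6.71
Current position: (0.83, 8.59). Target: (-21, -11). Remaining: Δeast = -21.83, Δnorth = -19.59.
Bearing = atan2(-21.83, -19.59) mod 360° = 228.09°; distance = √((-21.83)² + (-19.59)²) = 29.326 km.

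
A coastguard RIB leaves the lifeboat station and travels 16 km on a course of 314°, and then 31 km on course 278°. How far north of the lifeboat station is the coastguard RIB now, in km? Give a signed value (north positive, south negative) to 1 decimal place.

15.4 km

Leg 1 (314°, 16 km): east 16 sin 314° = -11.51, north 16 cos 314° = 11.11
Leg 2 (278°, 31 km): east 31 sin 278° = -30.70, north 31 cos 278° = 4.31
Net north component: 15.43 km.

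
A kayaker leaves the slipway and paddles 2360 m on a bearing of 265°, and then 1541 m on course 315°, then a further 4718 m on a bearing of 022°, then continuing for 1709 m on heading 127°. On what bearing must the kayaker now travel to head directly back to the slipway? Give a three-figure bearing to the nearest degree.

Leg 1 (265°, 2360 m): east 2360 sin 265° = -2351.02, north 2360 cos 265° = -205.69
Leg 2 (315°, 1541 m): east 1541 sin 315° = -1089.65, north 1541 cos 315° = 1089.65
Leg 3 (022°, 4718 m): east 4718 sin 22° = 1767.39, north 4718 cos 22° = 4374.45
Leg 4 (127°, 1709 m): east 1709 sin 127° = 1364.87, north 1709 cos 127° = -1028.50
Net displacement: -308.41 east, 4229.92 north. Direction back to start is (308.41, -4229.92): bearing = atan2(308.41, -4229.92) mod 360° = 175.83° ≈ 176°.

176°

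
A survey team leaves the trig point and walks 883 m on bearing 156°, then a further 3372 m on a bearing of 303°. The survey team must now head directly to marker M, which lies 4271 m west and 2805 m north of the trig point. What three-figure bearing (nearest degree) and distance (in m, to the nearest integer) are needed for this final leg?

Leg 1 (156°, 883 m): east 883 sin 156° = 359.15, north 883 cos 156° = -806.66
Leg 2 (303°, 3372 m): east 3372 sin 303° = -2828.00, north 3372 cos 303° = 1836.52
Current position: (-2468.85, 1029.86). Target: (-4271, 2805). Remaining: Δeast = -1802.15, Δnorth = 1775.14.
Bearing = atan2(-1802.15, 1775.14) mod 360° = 314.57°; distance = √((-1802.15)² + (1775.14)²) = 2529.598 m.

315°, 2530 m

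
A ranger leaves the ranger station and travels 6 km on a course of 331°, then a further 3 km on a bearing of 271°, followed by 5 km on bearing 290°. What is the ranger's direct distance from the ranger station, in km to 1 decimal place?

12.7 km

Leg 1 (331°, 6 km): east 6 sin 331° = -2.91, north 6 cos 331° = 5.25
Leg 2 (271°, 3 km): east 3 sin 271° = -3.00, north 3 cos 271° = 0.05
Leg 3 (290°, 5 km): east 5 sin 290° = -4.70, north 5 cos 290° = 1.71
Net: -10.61 east, 7.01 north. Distance = √((-10.61)² + (7.01)²) = 12.714 km.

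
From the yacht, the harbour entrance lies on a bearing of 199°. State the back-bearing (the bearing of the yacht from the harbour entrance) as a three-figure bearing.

019°

Back-bearing = 199° − 180° = 019°.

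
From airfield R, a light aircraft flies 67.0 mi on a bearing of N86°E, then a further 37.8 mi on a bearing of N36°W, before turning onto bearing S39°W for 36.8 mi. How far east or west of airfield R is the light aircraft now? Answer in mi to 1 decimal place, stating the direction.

Leg 1 (N86°E, 67.0 mi): east 67.0 sin 86° = 66.84, north 67.0 cos 86° = 4.67
Leg 2 (N36°W, 37.8 mi): east 37.8 sin 324° = -22.22, north 37.8 cos 324° = 30.58
Leg 3 (S39°W, 36.8 mi): east 36.8 sin 219° = -23.16, north 36.8 cos 219° = -28.60
Net east component: 21.46 mi.

21.5 mi east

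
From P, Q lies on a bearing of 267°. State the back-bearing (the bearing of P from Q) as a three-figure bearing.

087°

Back-bearing = 267° − 180° = 087°.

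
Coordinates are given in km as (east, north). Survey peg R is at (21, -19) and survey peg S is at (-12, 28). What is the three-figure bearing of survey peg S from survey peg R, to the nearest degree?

Δeast = -12 − 21 = -33.00; Δnorth = 28 − -19 = 47.00.
Bearing = atan2(Δeast, Δnorth) mod 360° = 324.93° ≈ 325°.

325°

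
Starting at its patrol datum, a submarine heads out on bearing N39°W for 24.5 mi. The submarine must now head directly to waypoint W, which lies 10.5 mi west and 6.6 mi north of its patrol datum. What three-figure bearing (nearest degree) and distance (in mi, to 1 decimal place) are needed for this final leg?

158°, 13.4 mi

Leg 1 (N39°W, 24.5 mi): east 24.5 sin 321° = -15.42, north 24.5 cos 321° = 19.04
Current position: (-15.42, 19.04). Target: (-10.5, 6.6). Remaining: Δeast = 4.92, Δnorth = -12.44.
Bearing = atan2(4.92, -12.44) mod 360° = 158.43°; distance = √((4.92)² + (-12.44)²) = 13.377 mi.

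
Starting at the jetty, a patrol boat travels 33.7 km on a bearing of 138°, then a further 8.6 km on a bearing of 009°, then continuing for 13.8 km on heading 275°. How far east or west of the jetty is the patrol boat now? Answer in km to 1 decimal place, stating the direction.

10.1 km east

Leg 1 (138°, 33.7 km): east 33.7 sin 138° = 22.55, north 33.7 cos 138° = -25.04
Leg 2 (009°, 8.6 km): east 8.6 sin 9° = 1.35, north 8.6 cos 9° = 8.49
Leg 3 (275°, 13.8 km): east 13.8 sin 275° = -13.75, north 13.8 cos 275° = 1.20
Net east component: 10.15 km.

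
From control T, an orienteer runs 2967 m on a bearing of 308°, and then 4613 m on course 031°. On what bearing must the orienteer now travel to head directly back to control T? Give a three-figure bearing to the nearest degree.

Leg 1 (308°, 2967 m): east 2967 sin 308° = -2338.03, north 2967 cos 308° = 1826.67
Leg 2 (031°, 4613 m): east 4613 sin 31° = 2375.87, north 4613 cos 31° = 3954.11
Net displacement: 37.84 east, 5780.78 north. Direction back to start is (-37.84, -5780.78): bearing = atan2(-37.84, -5780.78) mod 360° = 180.38° ≈ 180°.

180°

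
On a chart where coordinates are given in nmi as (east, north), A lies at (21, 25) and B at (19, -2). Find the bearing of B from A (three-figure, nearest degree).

184°

Δeast = 19 − 21 = -2.00; Δnorth = -2 − 25 = -27.00.
Bearing = atan2(Δeast, Δnorth) mod 360° = 184.24° ≈ 184°.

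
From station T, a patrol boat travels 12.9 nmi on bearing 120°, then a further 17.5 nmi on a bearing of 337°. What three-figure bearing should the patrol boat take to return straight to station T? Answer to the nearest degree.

204°

Leg 1 (120°, 12.9 nmi): east 12.9 sin 120° = 11.17, north 12.9 cos 120° = -6.45
Leg 2 (337°, 17.5 nmi): east 17.5 sin 337° = -6.84, north 17.5 cos 337° = 16.11
Net displacement: 4.33 east, 9.66 north. Direction back to start is (-4.33, -9.66): bearing = atan2(-4.33, -9.66) mod 360° = 204.17° ≈ 204°.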